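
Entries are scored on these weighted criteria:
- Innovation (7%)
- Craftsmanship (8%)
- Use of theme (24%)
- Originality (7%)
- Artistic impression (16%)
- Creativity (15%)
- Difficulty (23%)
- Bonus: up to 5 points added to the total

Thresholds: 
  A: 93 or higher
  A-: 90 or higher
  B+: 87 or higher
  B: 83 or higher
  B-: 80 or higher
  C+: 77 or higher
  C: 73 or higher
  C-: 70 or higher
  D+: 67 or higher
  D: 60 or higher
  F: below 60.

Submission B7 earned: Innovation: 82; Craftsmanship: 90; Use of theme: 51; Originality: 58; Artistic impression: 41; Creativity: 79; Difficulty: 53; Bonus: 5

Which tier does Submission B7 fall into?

Weighted total:
  Innovation 82 × 0.07 = 5.74
  Craftsmanship 90 × 0.08 = 7.2
  Use of theme 51 × 0.24 = 12.24
  Originality 58 × 0.07 = 4.06
  Artistic impression 41 × 0.16 = 6.56
  Creativity 79 × 0.15 = 11.85
  Difficulty 53 × 0.23 = 12.19
Sum = 59.84
Bonus: 59.84 + 5 = 64.84
64.84 is ≥ 60 and < 67 → D

D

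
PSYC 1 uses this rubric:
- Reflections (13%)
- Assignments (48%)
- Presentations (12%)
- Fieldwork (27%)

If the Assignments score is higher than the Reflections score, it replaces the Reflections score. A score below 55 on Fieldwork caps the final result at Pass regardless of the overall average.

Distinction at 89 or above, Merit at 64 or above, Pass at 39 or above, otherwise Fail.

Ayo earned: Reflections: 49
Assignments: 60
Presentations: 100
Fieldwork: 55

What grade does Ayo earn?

Pass

Assignments (60) > Reflections (49), so Reflections counts as 60.
Fieldwork score 55 ≥ 55: minimum met.
Weighted total:
  Reflections 60 × 0.13 = 7.8
  Assignments 60 × 0.48 = 28.8
  Presentations 100 × 0.12 = 12
  Fieldwork 55 × 0.27 = 14.85
Sum = 63.45
63.45 is ≥ 39 and < 64 → Pass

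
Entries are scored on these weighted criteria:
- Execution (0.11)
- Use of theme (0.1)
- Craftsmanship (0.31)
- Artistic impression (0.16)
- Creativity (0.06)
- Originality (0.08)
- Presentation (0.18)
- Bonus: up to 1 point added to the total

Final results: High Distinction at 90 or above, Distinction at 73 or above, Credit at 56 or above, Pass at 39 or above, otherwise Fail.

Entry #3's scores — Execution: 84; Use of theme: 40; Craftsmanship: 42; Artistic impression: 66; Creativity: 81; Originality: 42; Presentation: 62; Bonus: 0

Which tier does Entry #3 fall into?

Credit

Weighted total:
  Execution 84 × 0.11 = 9.24
  Use of theme 40 × 0.1 = 4
  Craftsmanship 42 × 0.31 = 13.02
  Artistic impression 66 × 0.16 = 10.56
  Creativity 81 × 0.06 = 4.86
  Originality 42 × 0.08 = 3.36
  Presentation 62 × 0.18 = 11.16
Sum = 56.2
Bonus: 56.2 + 0 = 56.2
56.2 is ≥ 56 and < 73 → Credit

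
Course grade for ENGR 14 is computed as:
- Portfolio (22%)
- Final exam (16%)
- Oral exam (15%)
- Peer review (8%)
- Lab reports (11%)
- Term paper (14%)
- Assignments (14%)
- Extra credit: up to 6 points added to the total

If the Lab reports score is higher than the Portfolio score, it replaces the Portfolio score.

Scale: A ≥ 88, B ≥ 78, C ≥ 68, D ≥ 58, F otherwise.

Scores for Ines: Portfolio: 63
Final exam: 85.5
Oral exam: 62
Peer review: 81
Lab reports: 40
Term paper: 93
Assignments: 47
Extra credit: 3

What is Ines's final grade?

Lab reports (40) ≤ Portfolio (63), so Portfolio stays at 63.
Weighted total:
  Portfolio 63 × 0.22 = 13.86
  Final exam 85.5 × 0.16 = 13.68
  Oral exam 62 × 0.15 = 9.3
  Peer review 81 × 0.08 = 6.48
  Lab reports 40 × 0.11 = 4.4
  Term paper 93 × 0.14 = 13.02
  Assignments 47 × 0.14 = 6.58
Sum = 67.32
Extra credit: 67.32 + 3 = 70.32
70.32 is ≥ 68 and < 78 → C

C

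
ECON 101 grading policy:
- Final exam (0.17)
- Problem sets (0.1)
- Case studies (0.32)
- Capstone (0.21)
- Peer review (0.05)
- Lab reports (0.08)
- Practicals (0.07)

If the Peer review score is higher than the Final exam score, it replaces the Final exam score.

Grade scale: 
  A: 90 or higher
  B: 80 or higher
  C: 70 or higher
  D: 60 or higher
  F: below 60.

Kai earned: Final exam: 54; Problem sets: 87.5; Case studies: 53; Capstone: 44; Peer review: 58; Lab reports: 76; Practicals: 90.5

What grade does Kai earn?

Peer review (58) > Final exam (54), so Final exam counts as 58.
Weighted total:
  Final exam 58 × 0.17 = 9.86
  Problem sets 87.5 × 0.1 = 8.75
  Case studies 53 × 0.32 = 16.96
  Capstone 44 × 0.21 = 9.24
  Peer review 58 × 0.05 = 2.9
  Lab reports 76 × 0.08 = 6.08
  Practicals 90.5 × 0.07 = 6.335
Sum = 60.125
60.125 is ≥ 60 and < 70 → D

D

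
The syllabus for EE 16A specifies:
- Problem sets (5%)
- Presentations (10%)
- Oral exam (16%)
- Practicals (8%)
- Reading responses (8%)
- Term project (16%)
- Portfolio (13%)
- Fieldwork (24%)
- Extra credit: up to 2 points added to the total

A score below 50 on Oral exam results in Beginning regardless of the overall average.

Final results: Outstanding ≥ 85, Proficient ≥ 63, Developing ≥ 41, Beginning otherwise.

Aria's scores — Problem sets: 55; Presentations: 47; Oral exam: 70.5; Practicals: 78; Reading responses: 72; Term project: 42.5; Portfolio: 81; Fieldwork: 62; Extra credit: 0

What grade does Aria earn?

Developing

Oral exam score 70.5 ≥ 50: minimum met.
Weighted total:
  Problem sets 55 × 0.05 = 2.75
  Presentations 47 × 0.1 = 4.7
  Oral exam 70.5 × 0.16 = 11.28
  Practicals 78 × 0.08 = 6.24
  Reading responses 72 × 0.08 = 5.76
  Term project 42.5 × 0.16 = 6.8
  Portfolio 81 × 0.13 = 10.53
  Fieldwork 62 × 0.24 = 14.88
Sum = 62.94
Extra credit: 62.94 + 0 = 62.94
62.94 is ≥ 41 and < 63 → Developing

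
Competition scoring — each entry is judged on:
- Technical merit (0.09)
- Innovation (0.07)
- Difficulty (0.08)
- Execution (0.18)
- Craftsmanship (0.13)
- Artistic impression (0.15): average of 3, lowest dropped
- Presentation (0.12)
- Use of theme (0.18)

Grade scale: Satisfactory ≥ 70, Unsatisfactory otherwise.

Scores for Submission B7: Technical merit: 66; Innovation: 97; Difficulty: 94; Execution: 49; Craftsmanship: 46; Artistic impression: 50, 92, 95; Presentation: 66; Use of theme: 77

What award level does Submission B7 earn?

Satisfactory

Artistic impression: drop 50 → average of remaining 2 = 187/2 = 93.5
Weighted total:
  Technical merit 66 × 0.09 = 5.94
  Innovation 97 × 0.07 = 6.79
  Difficulty 94 × 0.08 = 7.52
  Execution 49 × 0.18 = 8.82
  Craftsmanship 46 × 0.13 = 5.98
  Artistic impression 93.5 × 0.15 = 14.025
  Presentation 66 × 0.12 = 7.92
  Use of theme 77 × 0.18 = 13.86
Sum = 70.855
70.855 ≥ 70 → Satisfactory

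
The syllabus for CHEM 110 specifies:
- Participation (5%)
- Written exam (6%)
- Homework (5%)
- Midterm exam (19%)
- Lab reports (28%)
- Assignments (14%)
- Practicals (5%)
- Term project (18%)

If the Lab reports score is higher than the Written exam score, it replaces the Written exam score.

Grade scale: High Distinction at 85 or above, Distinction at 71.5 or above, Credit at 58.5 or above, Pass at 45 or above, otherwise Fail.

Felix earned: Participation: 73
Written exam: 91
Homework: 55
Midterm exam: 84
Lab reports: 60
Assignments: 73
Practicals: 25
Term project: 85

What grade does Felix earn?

Lab reports (60) ≤ Written exam (91), so Written exam stays at 91.
Weighted total:
  Participation 73 × 0.05 = 3.65
  Written exam 91 × 0.06 = 5.46
  Homework 55 × 0.05 = 2.75
  Midterm exam 84 × 0.19 = 15.96
  Lab reports 60 × 0.28 = 16.8
  Assignments 73 × 0.14 = 10.22
  Practicals 25 × 0.05 = 1.25
  Term project 85 × 0.18 = 15.3
Sum = 71.39
71.39 is ≥ 58.5 and < 71.5 → Credit

Credit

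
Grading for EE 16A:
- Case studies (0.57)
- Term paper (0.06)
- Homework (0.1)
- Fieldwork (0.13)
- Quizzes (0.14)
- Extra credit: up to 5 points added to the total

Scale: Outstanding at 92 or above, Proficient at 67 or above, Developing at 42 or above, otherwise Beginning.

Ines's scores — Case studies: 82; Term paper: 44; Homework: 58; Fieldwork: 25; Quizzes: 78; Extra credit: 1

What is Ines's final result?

Weighted total:
  Case studies 82 × 0.57 = 46.74
  Term paper 44 × 0.06 = 2.64
  Homework 58 × 0.1 = 5.8
  Fieldwork 25 × 0.13 = 3.25
  Quizzes 78 × 0.14 = 10.92
Sum = 69.35
Extra credit: 69.35 + 1 = 70.35
70.35 is ≥ 67 and < 92 → Proficient

Proficient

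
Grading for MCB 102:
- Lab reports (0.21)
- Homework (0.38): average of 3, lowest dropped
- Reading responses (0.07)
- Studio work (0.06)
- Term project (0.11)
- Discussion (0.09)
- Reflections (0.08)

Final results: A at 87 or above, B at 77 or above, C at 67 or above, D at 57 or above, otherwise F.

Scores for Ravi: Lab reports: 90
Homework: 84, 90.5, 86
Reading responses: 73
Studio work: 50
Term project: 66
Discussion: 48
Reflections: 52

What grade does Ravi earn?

C

Homework: drop 84 → average of remaining 2 = 176.5/2 = 88.25
Weighted total:
  Lab reports 90 × 0.21 = 18.9
  Homework 88.25 × 0.38 = 33.535
  Reading responses 73 × 0.07 = 5.11
  Studio work 50 × 0.06 = 3
  Term project 66 × 0.11 = 7.26
  Discussion 48 × 0.09 = 4.32
  Reflections 52 × 0.08 = 4.16
Sum = 76.285
76.285 is ≥ 67 and < 77 → C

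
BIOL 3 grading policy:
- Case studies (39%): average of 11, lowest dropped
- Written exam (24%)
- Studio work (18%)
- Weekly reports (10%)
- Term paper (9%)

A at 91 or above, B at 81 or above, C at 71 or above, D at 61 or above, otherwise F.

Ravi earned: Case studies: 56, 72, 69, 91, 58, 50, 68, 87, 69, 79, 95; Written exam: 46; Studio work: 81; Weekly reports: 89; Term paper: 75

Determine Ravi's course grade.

Case studies: drop 50 → average of remaining 10 = 744/10 = 74.4
Weighted total:
  Case studies 74.4 × 0.39 = 29.016
  Written exam 46 × 0.24 = 11.04
  Studio work 81 × 0.18 = 14.58
  Weekly reports 89 × 0.1 = 8.9
  Term paper 75 × 0.09 = 6.75
Sum = 70.286
70.286 is ≥ 61 and < 71 → D

D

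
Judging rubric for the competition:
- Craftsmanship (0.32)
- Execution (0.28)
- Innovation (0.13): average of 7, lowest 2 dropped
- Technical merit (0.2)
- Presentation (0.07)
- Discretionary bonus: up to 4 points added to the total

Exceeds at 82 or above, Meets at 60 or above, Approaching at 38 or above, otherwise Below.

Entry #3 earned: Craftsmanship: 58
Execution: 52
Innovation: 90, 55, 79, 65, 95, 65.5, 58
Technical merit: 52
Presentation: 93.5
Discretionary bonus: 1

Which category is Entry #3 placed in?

Meets

Innovation: drop 55, 58 → average of remaining 5 = 394.5/5 = 78.9
Weighted total:
  Craftsmanship 58 × 0.32 = 18.56
  Execution 52 × 0.28 = 14.56
  Innovation 78.9 × 0.13 = 10.257
  Technical merit 52 × 0.2 = 10.4
  Presentation 93.5 × 0.07 = 6.545
Sum = 60.322
Discretionary bonus: 60.322 + 1 = 61.322
61.322 is ≥ 60 and < 82 → Meets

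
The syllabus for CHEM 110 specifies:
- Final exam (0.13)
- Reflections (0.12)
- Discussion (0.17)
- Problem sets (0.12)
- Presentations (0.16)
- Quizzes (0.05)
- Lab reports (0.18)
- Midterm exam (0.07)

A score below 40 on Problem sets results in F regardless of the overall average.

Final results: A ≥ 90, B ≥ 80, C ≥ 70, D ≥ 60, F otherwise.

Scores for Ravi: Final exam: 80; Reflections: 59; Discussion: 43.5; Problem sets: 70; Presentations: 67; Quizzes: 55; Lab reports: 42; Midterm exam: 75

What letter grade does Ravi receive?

F

Problem sets score 70 ≥ 40: minimum met.
Weighted total:
  Final exam 80 × 0.13 = 10.4
  Reflections 59 × 0.12 = 7.08
  Discussion 43.5 × 0.17 = 7.395
  Problem sets 70 × 0.12 = 8.4
  Presentations 67 × 0.16 = 10.72
  Quizzes 55 × 0.05 = 2.75
  Lab reports 42 × 0.18 = 7.56
  Midterm exam 75 × 0.07 = 5.25
Sum = 59.555
59.555 < 60 → F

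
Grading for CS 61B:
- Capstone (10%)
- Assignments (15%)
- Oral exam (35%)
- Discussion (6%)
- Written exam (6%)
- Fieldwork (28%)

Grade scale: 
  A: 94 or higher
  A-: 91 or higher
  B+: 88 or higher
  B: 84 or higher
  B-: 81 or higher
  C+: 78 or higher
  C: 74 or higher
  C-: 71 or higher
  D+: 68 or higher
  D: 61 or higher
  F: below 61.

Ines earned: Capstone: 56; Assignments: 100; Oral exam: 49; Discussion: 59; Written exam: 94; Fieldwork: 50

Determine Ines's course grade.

Weighted total:
  Capstone 56 × 0.1 = 5.6
  Assignments 100 × 0.15 = 15
  Oral exam 49 × 0.35 = 17.15
  Discussion 59 × 0.06 = 3.54
  Written exam 94 × 0.06 = 5.64
  Fieldwork 50 × 0.28 = 14
Sum = 60.93
60.93 < 61 → F

F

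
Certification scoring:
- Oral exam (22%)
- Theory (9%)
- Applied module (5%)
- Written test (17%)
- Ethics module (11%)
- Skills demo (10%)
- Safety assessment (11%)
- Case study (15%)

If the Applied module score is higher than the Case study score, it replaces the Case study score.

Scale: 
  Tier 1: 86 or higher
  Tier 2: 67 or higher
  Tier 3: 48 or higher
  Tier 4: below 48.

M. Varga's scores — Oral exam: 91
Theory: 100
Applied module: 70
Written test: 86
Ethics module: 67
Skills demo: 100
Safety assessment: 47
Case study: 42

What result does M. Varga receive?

Tier 2

Applied module (70) > Case study (42), so Case study counts as 70.
Weighted total:
  Oral exam 91 × 0.22 = 20.02
  Theory 100 × 0.09 = 9
  Applied module 70 × 0.05 = 3.5
  Written test 86 × 0.17 = 14.62
  Ethics module 67 × 0.11 = 7.37
  Skills demo 100 × 0.1 = 10
  Safety assessment 47 × 0.11 = 5.17
  Case study 70 × 0.15 = 10.5
Sum = 80.18
80.18 is ≥ 67 and < 86 → Tier 2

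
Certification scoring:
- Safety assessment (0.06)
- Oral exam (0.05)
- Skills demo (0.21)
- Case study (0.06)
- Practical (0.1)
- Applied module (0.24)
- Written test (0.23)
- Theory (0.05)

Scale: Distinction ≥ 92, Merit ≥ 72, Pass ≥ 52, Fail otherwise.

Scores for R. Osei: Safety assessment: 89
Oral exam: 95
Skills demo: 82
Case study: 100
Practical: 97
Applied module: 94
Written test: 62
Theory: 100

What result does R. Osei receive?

Weighted total:
  Safety assessment 89 × 0.06 = 5.34
  Oral exam 95 × 0.05 = 4.75
  Skills demo 82 × 0.21 = 17.22
  Case study 100 × 0.06 = 6
  Practical 97 × 0.1 = 9.7
  Applied module 94 × 0.24 = 22.56
  Written test 62 × 0.23 = 14.26
  Theory 100 × 0.05 = 5
Sum = 84.83
84.83 is ≥ 72 and < 92 → Merit

Merit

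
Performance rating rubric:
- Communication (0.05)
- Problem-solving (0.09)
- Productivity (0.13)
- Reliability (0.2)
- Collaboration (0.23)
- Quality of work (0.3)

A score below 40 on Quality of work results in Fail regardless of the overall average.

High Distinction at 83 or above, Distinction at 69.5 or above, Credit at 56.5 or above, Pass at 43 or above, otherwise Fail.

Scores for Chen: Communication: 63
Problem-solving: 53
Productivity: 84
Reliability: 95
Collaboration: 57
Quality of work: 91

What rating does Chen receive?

Quality of work score 91 ≥ 40: minimum met.
Weighted total:
  Communication 63 × 0.05 = 3.15
  Problem-solving 53 × 0.09 = 4.77
  Productivity 84 × 0.13 = 10.92
  Reliability 95 × 0.2 = 19
  Collaboration 57 × 0.23 = 13.11
  Quality of work 91 × 0.3 = 27.3
Sum = 78.25
78.25 is ≥ 69.5 and < 83 → Distinction

Distinction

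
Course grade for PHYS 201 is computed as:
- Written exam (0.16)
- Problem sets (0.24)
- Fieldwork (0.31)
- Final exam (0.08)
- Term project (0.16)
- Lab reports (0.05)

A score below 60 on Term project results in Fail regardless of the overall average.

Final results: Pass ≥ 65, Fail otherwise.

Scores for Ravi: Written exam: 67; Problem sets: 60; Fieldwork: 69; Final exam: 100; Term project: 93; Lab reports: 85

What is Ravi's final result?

Pass

Term project score 93 ≥ 60: minimum met.
Weighted total:
  Written exam 67 × 0.16 = 10.72
  Problem sets 60 × 0.24 = 14.4
  Fieldwork 69 × 0.31 = 21.39
  Final exam 100 × 0.08 = 8
  Term project 93 × 0.16 = 14.88
  Lab reports 85 × 0.05 = 4.25
Sum = 73.64
73.64 ≥ 65 → Pass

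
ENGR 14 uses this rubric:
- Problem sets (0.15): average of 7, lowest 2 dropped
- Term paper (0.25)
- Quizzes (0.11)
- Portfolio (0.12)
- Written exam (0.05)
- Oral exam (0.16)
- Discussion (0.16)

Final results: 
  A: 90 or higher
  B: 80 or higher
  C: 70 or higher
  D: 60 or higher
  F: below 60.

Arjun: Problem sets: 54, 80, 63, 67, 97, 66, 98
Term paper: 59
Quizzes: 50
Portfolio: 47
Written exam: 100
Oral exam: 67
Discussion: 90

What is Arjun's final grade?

D

Problem sets: drop 54, 63 → average of remaining 5 = 408/5 = 81.6
Weighted total:
  Problem sets 81.6 × 0.15 = 12.24
  Term paper 59 × 0.25 = 14.75
  Quizzes 50 × 0.11 = 5.5
  Portfolio 47 × 0.12 = 5.64
  Written exam 100 × 0.05 = 5
  Oral exam 67 × 0.16 = 10.72
  Discussion 90 × 0.16 = 14.4
Sum = 68.25
68.25 is ≥ 60 and < 70 → D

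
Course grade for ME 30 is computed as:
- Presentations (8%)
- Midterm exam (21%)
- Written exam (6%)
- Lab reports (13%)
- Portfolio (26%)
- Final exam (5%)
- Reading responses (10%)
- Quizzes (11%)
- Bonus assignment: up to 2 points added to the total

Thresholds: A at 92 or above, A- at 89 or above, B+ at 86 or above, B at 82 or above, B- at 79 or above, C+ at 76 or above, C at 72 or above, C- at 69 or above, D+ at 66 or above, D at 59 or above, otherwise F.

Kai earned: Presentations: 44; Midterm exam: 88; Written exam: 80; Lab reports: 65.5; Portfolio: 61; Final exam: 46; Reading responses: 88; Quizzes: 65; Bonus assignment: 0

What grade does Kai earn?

C-

Weighted total:
  Presentations 44 × 0.08 = 3.52
  Midterm exam 88 × 0.21 = 18.48
  Written exam 80 × 0.06 = 4.8
  Lab reports 65.5 × 0.13 = 8.515
  Portfolio 61 × 0.26 = 15.86
  Final exam 46 × 0.05 = 2.3
  Reading responses 88 × 0.1 = 8.8
  Quizzes 65 × 0.11 = 7.15
Sum = 69.425
Bonus assignment: 69.425 + 0 = 69.425
69.425 is ≥ 69 and < 72 → C-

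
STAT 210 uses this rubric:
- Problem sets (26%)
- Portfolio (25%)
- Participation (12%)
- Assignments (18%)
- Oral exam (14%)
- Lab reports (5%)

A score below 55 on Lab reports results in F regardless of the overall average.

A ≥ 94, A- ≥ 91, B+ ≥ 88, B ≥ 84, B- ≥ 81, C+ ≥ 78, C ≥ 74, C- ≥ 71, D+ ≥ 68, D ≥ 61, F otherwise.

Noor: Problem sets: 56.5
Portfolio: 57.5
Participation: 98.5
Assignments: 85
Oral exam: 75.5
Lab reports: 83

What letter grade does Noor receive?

D+

Lab reports score 83 ≥ 55: minimum met.
Weighted total:
  Problem sets 56.5 × 0.26 = 14.69
  Portfolio 57.5 × 0.25 = 14.375
  Participation 98.5 × 0.12 = 11.82
  Assignments 85 × 0.18 = 15.3
  Oral exam 75.5 × 0.14 = 10.57
  Lab reports 83 × 0.05 = 4.15
Sum = 70.905
70.905 is ≥ 68 and < 71 → D+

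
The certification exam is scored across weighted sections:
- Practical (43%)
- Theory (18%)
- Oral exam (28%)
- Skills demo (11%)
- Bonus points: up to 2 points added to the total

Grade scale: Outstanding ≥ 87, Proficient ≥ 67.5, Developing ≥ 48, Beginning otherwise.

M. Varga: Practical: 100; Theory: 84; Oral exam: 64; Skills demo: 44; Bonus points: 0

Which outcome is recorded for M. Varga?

Weighted total:
  Practical 100 × 0.43 = 43
  Theory 84 × 0.18 = 15.12
  Oral exam 64 × 0.28 = 17.92
  Skills demo 44 × 0.11 = 4.84
Sum = 80.88
Bonus points: 80.88 + 0 = 80.88
80.88 is ≥ 67.5 and < 87 → Proficient

Proficient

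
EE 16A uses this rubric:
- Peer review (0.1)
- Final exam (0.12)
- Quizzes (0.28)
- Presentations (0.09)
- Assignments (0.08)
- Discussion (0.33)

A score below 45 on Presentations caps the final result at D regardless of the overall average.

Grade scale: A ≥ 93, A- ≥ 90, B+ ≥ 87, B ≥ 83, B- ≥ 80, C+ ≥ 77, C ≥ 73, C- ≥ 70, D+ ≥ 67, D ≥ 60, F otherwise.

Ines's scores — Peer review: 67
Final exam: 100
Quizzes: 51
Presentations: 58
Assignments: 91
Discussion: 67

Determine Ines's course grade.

Presentations score 58 ≥ 45: minimum met.
Weighted total:
  Peer review 67 × 0.1 = 6.7
  Final exam 100 × 0.12 = 12
  Quizzes 51 × 0.28 = 14.28
  Presentations 58 × 0.09 = 5.22
  Assignments 91 × 0.08 = 7.28
  Discussion 67 × 0.33 = 22.11
Sum = 67.59
67.59 is ≥ 67 and < 70 → D+

D+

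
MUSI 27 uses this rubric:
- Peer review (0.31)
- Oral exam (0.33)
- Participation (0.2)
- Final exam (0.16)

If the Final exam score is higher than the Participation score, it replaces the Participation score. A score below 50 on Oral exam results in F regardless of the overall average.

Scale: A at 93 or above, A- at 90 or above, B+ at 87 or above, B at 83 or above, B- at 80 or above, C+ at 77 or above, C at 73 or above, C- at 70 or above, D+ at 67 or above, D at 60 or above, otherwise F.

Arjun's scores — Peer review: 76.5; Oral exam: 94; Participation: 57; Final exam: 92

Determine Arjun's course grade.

Final exam (92) > Participation (57), so Participation counts as 92.
Oral exam score 94 ≥ 50: minimum met.
Weighted total:
  Peer review 76.5 × 0.31 = 23.715
  Oral exam 94 × 0.33 = 31.02
  Participation 92 × 0.2 = 18.4
  Final exam 92 × 0.16 = 14.72
Sum = 87.855
87.855 is ≥ 87 and < 90 → B+

B+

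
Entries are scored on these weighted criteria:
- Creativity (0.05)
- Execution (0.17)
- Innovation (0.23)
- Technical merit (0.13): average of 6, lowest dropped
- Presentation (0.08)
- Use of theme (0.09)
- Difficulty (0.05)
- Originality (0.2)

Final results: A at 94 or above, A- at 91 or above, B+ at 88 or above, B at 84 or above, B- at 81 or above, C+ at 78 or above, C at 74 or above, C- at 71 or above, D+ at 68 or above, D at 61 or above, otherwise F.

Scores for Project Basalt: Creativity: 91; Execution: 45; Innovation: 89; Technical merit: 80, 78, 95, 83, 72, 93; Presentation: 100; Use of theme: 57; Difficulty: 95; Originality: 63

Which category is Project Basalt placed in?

Technical merit: drop 72 → average of remaining 5 = 429/5 = 85.8
Weighted total:
  Creativity 91 × 0.05 = 4.55
  Execution 45 × 0.17 = 7.65
  Innovation 89 × 0.23 = 20.47
  Technical merit 85.8 × 0.13 = 11.154
  Presentation 100 × 0.08 = 8
  Use of theme 57 × 0.09 = 5.13
  Difficulty 95 × 0.05 = 4.75
  Originality 63 × 0.2 = 12.6
Sum = 74.304
74.304 is ≥ 74 and < 78 → C

C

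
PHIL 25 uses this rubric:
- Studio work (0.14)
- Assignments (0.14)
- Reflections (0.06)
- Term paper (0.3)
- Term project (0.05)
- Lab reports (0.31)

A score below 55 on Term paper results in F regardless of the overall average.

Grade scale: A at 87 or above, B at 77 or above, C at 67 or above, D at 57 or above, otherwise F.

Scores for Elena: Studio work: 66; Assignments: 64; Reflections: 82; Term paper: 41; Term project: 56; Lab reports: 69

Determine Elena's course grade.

F

Term paper score 41 < 55: minimum not met.
Weighted total:
  Studio work 66 × 0.14 = 9.24
  Assignments 64 × 0.14 = 8.96
  Reflections 82 × 0.06 = 4.92
  Term paper 41 × 0.3 = 12.3
  Term project 56 × 0.05 = 2.8
  Lab reports 69 × 0.31 = 21.39
Sum = 59.61
Because the Term paper minimum was not met, the result is F.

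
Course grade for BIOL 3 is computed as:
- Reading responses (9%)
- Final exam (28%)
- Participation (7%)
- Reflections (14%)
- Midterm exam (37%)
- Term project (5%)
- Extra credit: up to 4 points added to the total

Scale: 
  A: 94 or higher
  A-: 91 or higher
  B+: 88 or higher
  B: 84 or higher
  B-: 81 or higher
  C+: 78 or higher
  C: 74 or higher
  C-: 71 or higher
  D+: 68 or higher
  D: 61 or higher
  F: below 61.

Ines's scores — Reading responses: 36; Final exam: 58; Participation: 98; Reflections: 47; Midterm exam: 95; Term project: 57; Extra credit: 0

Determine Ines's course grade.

D+

Weighted total:
  Reading responses 36 × 0.09 = 3.24
  Final exam 58 × 0.28 = 16.24
  Participation 98 × 0.07 = 6.86
  Reflections 47 × 0.14 = 6.58
  Midterm exam 95 × 0.37 = 35.15
  Term project 57 × 0.05 = 2.85
Sum = 70.92
Extra credit: 70.92 + 0 = 70.92
70.92 is ≥ 68 and < 71 → D+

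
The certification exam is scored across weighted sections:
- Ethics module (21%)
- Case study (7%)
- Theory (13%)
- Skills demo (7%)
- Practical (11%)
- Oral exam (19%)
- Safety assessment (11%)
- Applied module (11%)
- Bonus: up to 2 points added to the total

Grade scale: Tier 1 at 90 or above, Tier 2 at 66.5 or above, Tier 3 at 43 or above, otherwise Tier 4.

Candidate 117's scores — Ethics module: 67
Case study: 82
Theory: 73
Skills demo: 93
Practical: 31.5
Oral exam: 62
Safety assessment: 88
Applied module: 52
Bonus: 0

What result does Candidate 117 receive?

Tier 3

Weighted total:
  Ethics module 67 × 0.21 = 14.07
  Case study 82 × 0.07 = 5.74
  Theory 73 × 0.13 = 9.49
  Skills demo 93 × 0.07 = 6.51
  Practical 31.5 × 0.11 = 3.465
  Oral exam 62 × 0.19 = 11.78
  Safety assessment 88 × 0.11 = 9.68
  Applied module 52 × 0.11 = 5.72
Sum = 66.455
Bonus: 66.455 + 0 = 66.455
66.455 is ≥ 43 and < 66.5 → Tier 3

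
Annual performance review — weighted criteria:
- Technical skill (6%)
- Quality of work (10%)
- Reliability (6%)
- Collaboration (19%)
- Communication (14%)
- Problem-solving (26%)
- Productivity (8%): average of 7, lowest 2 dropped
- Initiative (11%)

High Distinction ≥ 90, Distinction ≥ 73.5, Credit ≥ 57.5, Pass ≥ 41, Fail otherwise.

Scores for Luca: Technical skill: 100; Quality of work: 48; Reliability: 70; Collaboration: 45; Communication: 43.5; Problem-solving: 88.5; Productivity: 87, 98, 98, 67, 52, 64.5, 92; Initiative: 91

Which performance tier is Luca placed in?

Credit

Productivity: drop 52, 64.5 → average of remaining 5 = 442/5 = 88.4
Weighted total:
  Technical skill 100 × 0.06 = 6
  Quality of work 48 × 0.1 = 4.8
  Reliability 70 × 0.06 = 4.2
  Collaboration 45 × 0.19 = 8.55
  Communication 43.5 × 0.14 = 6.09
  Problem-solving 88.5 × 0.26 = 23.01
  Productivity 88.4 × 0.08 = 7.072
  Initiative 91 × 0.11 = 10.01
Sum = 69.732
69.732 is ≥ 57.5 and < 73.5 → Credit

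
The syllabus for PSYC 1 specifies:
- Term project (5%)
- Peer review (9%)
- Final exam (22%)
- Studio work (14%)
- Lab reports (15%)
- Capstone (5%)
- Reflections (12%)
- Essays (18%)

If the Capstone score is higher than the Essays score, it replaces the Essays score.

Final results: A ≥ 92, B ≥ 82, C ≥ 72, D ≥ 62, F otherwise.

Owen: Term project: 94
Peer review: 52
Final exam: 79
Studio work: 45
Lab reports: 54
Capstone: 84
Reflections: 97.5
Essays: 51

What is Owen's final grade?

Capstone (84) > Essays (51), so Essays counts as 84.
Weighted total:
  Term project 94 × 0.05 = 4.7
  Peer review 52 × 0.09 = 4.68
  Final exam 79 × 0.22 = 17.38
  Studio work 45 × 0.14 = 6.3
  Lab reports 54 × 0.15 = 8.1
  Capstone 84 × 0.05 = 4.2
  Reflections 97.5 × 0.12 = 11.7
  Essays 84 × 0.18 = 15.12
Sum = 72.18
72.18 is ≥ 72 and < 82 → C

C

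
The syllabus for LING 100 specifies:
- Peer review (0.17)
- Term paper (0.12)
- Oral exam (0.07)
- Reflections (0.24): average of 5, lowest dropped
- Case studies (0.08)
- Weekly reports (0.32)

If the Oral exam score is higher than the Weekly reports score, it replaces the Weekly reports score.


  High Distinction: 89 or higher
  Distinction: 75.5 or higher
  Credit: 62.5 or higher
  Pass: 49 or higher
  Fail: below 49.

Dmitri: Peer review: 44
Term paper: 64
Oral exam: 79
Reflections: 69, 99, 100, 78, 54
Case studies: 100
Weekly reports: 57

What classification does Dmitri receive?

Reflections: drop 54 → average of remaining 4 = 346/4 = 86.5
Oral exam (79) > Weekly reports (57), so Weekly reports counts as 79.
Weighted total:
  Peer review 44 × 0.17 = 7.48
  Term paper 64 × 0.12 = 7.68
  Oral exam 79 × 0.07 = 5.53
  Reflections 86.5 × 0.24 = 20.76
  Case studies 100 × 0.08 = 8
  Weekly reports 79 × 0.32 = 25.28
Sum = 74.73
74.73 is ≥ 62.5 and < 75.5 → Credit

Credit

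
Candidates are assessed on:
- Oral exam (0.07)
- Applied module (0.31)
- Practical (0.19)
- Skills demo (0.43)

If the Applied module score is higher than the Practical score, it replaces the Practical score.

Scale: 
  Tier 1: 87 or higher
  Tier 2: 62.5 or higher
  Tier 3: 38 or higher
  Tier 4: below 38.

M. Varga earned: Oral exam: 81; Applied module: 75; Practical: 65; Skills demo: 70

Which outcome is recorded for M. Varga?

Tier 2

Applied module (75) > Practical (65), so Practical counts as 75.
Weighted total:
  Oral exam 81 × 0.07 = 5.67
  Applied module 75 × 0.31 = 23.25
  Practical 75 × 0.19 = 14.25
  Skills demo 70 × 0.43 = 30.1
Sum = 73.27
73.27 is ≥ 62.5 and < 87 → Tier 2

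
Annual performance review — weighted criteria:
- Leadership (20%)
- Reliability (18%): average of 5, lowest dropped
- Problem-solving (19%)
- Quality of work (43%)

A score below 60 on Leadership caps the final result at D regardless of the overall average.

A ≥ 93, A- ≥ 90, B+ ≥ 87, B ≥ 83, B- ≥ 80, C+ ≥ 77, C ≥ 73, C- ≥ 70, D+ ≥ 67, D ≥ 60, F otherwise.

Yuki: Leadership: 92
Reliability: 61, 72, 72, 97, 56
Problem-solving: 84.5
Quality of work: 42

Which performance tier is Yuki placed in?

Reliability: drop 56 → average of remaining 4 = 302/4 = 75.5
Leadership score 92 ≥ 60: minimum met.
Weighted total:
  Leadership 92 × 0.2 = 18.4
  Reliability 75.5 × 0.18 = 13.59
  Problem-solving 84.5 × 0.19 = 16.055
  Quality of work 42 × 0.43 = 18.06
Sum = 66.105
66.105 is ≥ 60 and < 67 → D

D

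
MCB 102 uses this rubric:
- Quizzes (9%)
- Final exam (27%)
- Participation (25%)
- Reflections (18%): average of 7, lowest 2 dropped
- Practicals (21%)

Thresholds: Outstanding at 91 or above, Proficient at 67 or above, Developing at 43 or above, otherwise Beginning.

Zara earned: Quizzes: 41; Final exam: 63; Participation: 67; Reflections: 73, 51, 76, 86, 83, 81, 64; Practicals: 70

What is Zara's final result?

Reflections: drop 51, 64 → average of remaining 5 = 399/5 = 79.8
Weighted total:
  Quizzes 41 × 0.09 = 3.69
  Final exam 63 × 0.27 = 17.01
  Participation 67 × 0.25 = 16.75
  Reflections 79.8 × 0.18 = 14.364
  Practicals 70 × 0.21 = 14.7
Sum = 66.514
66.514 is ≥ 43 and < 67 → Developing

Developing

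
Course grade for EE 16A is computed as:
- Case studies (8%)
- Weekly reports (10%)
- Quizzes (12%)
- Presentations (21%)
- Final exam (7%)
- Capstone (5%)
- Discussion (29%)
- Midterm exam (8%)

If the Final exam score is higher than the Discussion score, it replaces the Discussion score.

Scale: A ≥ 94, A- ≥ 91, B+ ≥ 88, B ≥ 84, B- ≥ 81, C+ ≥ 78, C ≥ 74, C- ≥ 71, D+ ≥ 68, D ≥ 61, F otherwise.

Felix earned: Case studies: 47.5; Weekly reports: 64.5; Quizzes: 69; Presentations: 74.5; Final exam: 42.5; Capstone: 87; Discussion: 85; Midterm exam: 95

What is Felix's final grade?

Final exam (42.5) ≤ Discussion (85), so Discussion stays at 85.
Weighted total:
  Case studies 47.5 × 0.08 = 3.8
  Weekly reports 64.5 × 0.1 = 6.45
  Quizzes 69 × 0.12 = 8.28
  Presentations 74.5 × 0.21 = 15.645
  Final exam 42.5 × 0.07 = 2.975
  Capstone 87 × 0.05 = 4.35
  Discussion 85 × 0.29 = 24.65
  Midterm exam 95 × 0.08 = 7.6
Sum = 73.75
73.75 is ≥ 71 and < 74 → C-

C-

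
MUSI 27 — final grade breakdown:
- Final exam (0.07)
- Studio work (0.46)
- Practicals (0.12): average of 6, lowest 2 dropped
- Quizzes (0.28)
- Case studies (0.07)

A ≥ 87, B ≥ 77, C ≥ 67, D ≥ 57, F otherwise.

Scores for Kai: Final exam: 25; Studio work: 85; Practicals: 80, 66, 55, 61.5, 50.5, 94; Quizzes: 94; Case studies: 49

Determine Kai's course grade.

B

Practicals: drop 50.5, 55 → average of remaining 4 = 301.5/4 = 75.375
Weighted total:
  Final exam 25 × 0.07 = 1.75
  Studio work 85 × 0.46 = 39.1
  Practicals 75.375 × 0.12 = 9.045
  Quizzes 94 × 0.28 = 26.32
  Case studies 49 × 0.07 = 3.43
Sum = 79.645
79.645 is ≥ 77 and < 87 → B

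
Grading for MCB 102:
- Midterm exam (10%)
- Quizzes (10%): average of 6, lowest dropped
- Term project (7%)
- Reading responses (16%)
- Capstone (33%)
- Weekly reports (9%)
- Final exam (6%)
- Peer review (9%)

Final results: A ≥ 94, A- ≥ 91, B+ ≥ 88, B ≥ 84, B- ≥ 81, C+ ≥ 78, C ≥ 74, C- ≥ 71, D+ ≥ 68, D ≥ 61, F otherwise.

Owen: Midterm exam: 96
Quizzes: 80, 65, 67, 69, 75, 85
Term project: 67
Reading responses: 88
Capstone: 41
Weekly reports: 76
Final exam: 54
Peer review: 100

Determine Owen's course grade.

D+

Quizzes: drop 65 → average of remaining 5 = 376/5 = 75.2
Weighted total:
  Midterm exam 96 × 0.1 = 9.6
  Quizzes 75.2 × 0.1 = 7.52
  Term project 67 × 0.07 = 4.69
  Reading responses 88 × 0.16 = 14.08
  Capstone 41 × 0.33 = 13.53
  Weekly reports 76 × 0.09 = 6.84
  Final exam 54 × 0.06 = 3.24
  Peer review 100 × 0.09 = 9
Sum = 68.5
68.5 is ≥ 68 and < 71 → D+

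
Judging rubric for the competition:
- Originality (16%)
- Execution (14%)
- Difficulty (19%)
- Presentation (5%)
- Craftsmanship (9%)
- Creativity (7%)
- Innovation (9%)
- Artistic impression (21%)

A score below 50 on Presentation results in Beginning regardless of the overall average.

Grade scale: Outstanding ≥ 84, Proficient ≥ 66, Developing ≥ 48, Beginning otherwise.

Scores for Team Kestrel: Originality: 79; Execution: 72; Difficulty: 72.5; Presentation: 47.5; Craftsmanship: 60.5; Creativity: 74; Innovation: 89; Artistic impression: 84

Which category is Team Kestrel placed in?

Presentation score 47.5 < 50: minimum not met.
Weighted total:
  Originality 79 × 0.16 = 12.64
  Execution 72 × 0.14 = 10.08
  Difficulty 72.5 × 0.19 = 13.775
  Presentation 47.5 × 0.05 = 2.375
  Craftsmanship 60.5 × 0.09 = 5.445
  Creativity 74 × 0.07 = 5.18
  Innovation 89 × 0.09 = 8.01
  Artistic impression 84 × 0.21 = 17.64
Sum = 75.145
Because the Presentation minimum was not met, the result is Beginning.

Beginning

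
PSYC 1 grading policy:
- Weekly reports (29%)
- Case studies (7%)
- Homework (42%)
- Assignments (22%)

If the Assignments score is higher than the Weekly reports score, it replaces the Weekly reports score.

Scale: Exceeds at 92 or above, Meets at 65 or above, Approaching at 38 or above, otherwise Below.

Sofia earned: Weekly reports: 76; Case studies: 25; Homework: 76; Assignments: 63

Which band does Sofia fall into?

Meets

Assignments (63) ≤ Weekly reports (76), so Weekly reports stays at 76.
Weighted total:
  Weekly reports 76 × 0.29 = 22.04
  Case studies 25 × 0.07 = 1.75
  Homework 76 × 0.42 = 31.92
  Assignments 63 × 0.22 = 13.86
Sum = 69.57
69.57 is ≥ 65 and < 92 → Meets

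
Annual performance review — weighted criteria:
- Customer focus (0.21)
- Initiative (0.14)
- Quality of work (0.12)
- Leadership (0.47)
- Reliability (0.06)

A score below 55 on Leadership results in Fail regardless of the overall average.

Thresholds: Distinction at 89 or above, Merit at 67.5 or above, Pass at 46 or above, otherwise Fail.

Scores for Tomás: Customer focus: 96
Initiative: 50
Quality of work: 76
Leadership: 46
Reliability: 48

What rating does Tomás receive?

Fail

Leadership score 46 < 55: minimum not met.
Weighted total:
  Customer focus 96 × 0.21 = 20.16
  Initiative 50 × 0.14 = 7
  Quality of work 76 × 0.12 = 9.12
  Leadership 46 × 0.47 = 21.62
  Reliability 48 × 0.06 = 2.88
Sum = 60.78
Because the Leadership minimum was not met, the result is Fail.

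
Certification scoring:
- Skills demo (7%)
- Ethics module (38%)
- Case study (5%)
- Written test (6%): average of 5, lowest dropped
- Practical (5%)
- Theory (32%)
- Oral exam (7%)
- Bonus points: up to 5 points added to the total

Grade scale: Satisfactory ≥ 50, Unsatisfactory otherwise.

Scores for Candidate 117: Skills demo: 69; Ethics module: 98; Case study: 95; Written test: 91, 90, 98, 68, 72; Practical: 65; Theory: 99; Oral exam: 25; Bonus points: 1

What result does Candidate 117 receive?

Satisfactory

Written test: drop 68 → average of remaining 4 = 351/4 = 87.75
Weighted total:
  Skills demo 69 × 0.07 = 4.83
  Ethics module 98 × 0.38 = 37.24
  Case study 95 × 0.05 = 4.75
  Written test 87.75 × 0.06 = 5.265
  Practical 65 × 0.05 = 3.25
  Theory 99 × 0.32 = 31.68
  Oral exam 25 × 0.07 = 1.75
Sum = 88.765
Bonus points: 88.765 + 1 = 89.765
89.765 ≥ 50 → Satisfactory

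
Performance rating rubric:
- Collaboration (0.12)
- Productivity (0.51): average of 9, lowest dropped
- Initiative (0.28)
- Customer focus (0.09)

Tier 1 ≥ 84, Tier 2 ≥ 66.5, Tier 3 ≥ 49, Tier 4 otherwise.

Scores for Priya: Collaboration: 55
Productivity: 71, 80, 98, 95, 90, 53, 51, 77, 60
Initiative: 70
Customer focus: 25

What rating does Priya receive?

Tier 2

Productivity: drop 51 → average of remaining 8 = 624/8 = 78
Weighted total:
  Collaboration 55 × 0.12 = 6.6
  Productivity 78 × 0.51 = 39.78
  Initiative 70 × 0.28 = 19.6
  Customer focus 25 × 0.09 = 2.25
Sum = 68.23
68.23 is ≥ 66.5 and < 84 → Tier 2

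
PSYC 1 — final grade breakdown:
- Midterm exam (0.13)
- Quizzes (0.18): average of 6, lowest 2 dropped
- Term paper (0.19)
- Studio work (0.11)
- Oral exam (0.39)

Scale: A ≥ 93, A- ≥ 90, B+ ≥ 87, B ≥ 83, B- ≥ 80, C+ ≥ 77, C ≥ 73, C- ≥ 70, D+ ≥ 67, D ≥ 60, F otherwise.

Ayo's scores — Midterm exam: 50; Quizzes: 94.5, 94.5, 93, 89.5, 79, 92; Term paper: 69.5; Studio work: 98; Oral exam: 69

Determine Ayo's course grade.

Quizzes: drop 79, 89.5 → average of remaining 4 = 374/4 = 93.5
Weighted total:
  Midterm exam 50 × 0.13 = 6.5
  Quizzes 93.5 × 0.18 = 16.83
  Term paper 69.5 × 0.19 = 13.205
  Studio work 98 × 0.11 = 10.78
  Oral exam 69 × 0.39 = 26.91
Sum = 74.225
74.225 is ≥ 73 and < 77 → C

C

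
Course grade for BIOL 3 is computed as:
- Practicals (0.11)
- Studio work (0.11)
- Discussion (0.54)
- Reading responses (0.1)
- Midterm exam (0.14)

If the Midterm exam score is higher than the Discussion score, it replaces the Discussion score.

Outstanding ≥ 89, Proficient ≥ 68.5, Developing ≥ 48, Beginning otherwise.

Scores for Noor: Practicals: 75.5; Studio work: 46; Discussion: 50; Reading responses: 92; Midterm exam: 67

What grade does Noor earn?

Midterm exam (67) > Discussion (50), so Discussion counts as 67.
Weighted total:
  Practicals 75.5 × 0.11 = 8.305
  Studio work 46 × 0.11 = 5.06
  Discussion 67 × 0.54 = 36.18
  Reading responses 92 × 0.1 = 9.2
  Midterm exam 67 × 0.14 = 9.38
Sum = 68.125
68.125 is ≥ 48 and < 68.5 → Developing

Developing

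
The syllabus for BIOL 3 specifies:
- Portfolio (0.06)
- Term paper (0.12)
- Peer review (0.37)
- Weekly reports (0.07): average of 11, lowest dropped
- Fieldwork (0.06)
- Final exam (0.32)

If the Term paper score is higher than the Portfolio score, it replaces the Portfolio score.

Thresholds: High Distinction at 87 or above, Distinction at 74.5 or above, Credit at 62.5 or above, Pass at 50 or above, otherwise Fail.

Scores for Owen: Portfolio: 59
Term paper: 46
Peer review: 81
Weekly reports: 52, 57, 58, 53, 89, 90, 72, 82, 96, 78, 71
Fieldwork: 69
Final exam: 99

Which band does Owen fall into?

Distinction

Weekly reports: drop 52 → average of remaining 10 = 746/10 = 74.6
Term paper (46) ≤ Portfolio (59), so Portfolio stays at 59.
Weighted total:
  Portfolio 59 × 0.06 = 3.54
  Term paper 46 × 0.12 = 5.52
  Peer review 81 × 0.37 = 29.97
  Weekly reports 74.6 × 0.07 = 5.222
  Fieldwork 69 × 0.06 = 4.14
  Final exam 99 × 0.32 = 31.68
Sum = 80.072
80.072 is ≥ 74.5 and < 87 → Distinction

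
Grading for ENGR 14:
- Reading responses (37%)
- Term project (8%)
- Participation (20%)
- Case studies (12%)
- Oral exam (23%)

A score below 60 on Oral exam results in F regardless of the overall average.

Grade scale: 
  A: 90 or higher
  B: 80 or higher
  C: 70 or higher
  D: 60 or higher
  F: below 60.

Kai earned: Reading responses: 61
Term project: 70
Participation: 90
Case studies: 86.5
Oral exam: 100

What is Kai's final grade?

Oral exam score 100 ≥ 60: minimum met.
Weighted total:
  Reading responses 61 × 0.37 = 22.57
  Term project 70 × 0.08 = 5.6
  Participation 90 × 0.2 = 18
  Case studies 86.5 × 0.12 = 10.38
  Oral exam 100 × 0.23 = 23
Sum = 79.55
79.55 is ≥ 70 and < 80 → C

C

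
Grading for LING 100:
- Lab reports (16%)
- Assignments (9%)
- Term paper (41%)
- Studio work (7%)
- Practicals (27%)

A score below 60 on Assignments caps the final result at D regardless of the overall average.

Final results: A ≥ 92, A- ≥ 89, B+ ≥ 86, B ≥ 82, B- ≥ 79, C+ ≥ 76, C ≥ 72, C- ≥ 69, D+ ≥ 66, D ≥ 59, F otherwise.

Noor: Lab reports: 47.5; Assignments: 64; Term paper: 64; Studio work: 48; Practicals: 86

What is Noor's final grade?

D+

Assignments score 64 ≥ 60: minimum met.
Weighted total:
  Lab reports 47.5 × 0.16 = 7.6
  Assignments 64 × 0.09 = 5.76
  Term paper 64 × 0.41 = 26.24
  Studio work 48 × 0.07 = 3.36
  Practicals 86 × 0.27 = 23.22
Sum = 66.18
66.18 is ≥ 66 and < 69 → D+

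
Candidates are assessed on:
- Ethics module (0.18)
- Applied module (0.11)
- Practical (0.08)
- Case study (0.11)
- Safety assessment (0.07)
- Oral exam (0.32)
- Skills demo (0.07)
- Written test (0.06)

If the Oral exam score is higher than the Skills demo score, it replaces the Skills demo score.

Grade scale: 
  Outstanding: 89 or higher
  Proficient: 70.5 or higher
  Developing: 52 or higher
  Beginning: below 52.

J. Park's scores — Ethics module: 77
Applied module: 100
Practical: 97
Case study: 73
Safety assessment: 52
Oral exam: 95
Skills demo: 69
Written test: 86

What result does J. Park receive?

Oral exam (95) > Skills demo (69), so Skills demo counts as 95.
Weighted total:
  Ethics module 77 × 0.18 = 13.86
  Applied module 100 × 0.11 = 11
  Practical 97 × 0.08 = 7.76
  Case study 73 × 0.11 = 8.03
  Safety assessment 52 × 0.07 = 3.64
  Oral exam 95 × 0.32 = 30.4
  Skills demo 95 × 0.07 = 6.65
  Written test 86 × 0.06 = 5.16
Sum = 86.5
86.5 is ≥ 70.5 and < 89 → Proficient

Proficient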